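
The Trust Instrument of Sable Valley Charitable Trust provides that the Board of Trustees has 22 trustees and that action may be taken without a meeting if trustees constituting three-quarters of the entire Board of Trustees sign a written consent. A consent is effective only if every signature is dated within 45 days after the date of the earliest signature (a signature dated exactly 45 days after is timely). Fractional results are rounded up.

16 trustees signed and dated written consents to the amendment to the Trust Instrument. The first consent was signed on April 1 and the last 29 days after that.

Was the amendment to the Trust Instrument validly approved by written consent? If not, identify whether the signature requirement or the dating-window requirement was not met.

Not effective — insufficient signatures.

Signatures required: three-quarters of 22 — 3/4 of 22 = 16.50, rounded up to 17, so 17 needed; 16 signed. Insufficient.
Dating window: the latest signature is 29 days after the earliest; the limit is 45 days. Within the window.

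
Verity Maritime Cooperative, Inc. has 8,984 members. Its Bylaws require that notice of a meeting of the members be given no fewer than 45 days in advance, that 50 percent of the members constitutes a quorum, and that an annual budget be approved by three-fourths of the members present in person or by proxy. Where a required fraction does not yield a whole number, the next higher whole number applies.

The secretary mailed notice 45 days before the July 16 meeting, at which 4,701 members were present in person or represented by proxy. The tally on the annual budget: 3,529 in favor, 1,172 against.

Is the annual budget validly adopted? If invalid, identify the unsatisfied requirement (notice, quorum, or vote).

Valid — all requirements satisfied.

Notice: 45 days given; 45 required. Satisfied.
Quorum: 50% of 8,984 = 4,492; 4,701 present. Satisfied.
Vote: requires three-fourths of those present (4,701); 3/4 of 4701 = 3525.75, rounded up to 3526, so 3,526 needed; 3,529 in favor. Satisfied.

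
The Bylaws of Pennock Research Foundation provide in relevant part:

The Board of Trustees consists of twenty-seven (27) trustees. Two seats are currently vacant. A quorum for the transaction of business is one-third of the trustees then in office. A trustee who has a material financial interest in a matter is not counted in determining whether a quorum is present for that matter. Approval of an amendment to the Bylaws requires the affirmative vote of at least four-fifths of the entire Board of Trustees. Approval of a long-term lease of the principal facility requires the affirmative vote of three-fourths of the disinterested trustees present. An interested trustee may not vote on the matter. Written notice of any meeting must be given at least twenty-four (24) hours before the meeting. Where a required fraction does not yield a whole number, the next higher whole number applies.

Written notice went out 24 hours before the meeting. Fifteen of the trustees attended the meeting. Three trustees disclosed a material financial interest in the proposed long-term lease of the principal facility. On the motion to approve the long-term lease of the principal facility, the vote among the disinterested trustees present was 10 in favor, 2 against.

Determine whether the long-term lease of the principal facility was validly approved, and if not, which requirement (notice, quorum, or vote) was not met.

Notice: 24 hours given; 24 required (24 ≥ 24). Satisfied.
Quorum: 15 present, but the 3 interested trustees do not count, leaving 12. Quorum is 9. Satisfied.
Vote: the long-term lease of the principal facility requires three-fourths of the disinterested trustees present (15 − 3 = 12). 3/4 of 12 = 9, so 9 affirmative votes are needed; 10 voted in favor. Satisfied.

Valid — all requirements satisfied.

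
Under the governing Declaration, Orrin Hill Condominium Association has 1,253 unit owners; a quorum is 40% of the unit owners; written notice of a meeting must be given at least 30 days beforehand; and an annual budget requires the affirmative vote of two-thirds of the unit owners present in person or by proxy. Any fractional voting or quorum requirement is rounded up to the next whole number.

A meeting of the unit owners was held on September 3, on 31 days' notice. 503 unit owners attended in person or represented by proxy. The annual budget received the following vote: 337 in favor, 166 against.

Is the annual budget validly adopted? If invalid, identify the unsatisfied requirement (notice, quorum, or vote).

Valid — all requirements satisfied.

Notice: 31 days given; 30 required. Satisfied.
Quorum: 40% of 1,253 = 501.20, rounded up to 502; 503 present. Satisfied.
Vote: requires two-thirds of those present (503); 2/3 of 503 = 335.33, rounded up to 336, so 336 needed; 337 in favor. Satisfied.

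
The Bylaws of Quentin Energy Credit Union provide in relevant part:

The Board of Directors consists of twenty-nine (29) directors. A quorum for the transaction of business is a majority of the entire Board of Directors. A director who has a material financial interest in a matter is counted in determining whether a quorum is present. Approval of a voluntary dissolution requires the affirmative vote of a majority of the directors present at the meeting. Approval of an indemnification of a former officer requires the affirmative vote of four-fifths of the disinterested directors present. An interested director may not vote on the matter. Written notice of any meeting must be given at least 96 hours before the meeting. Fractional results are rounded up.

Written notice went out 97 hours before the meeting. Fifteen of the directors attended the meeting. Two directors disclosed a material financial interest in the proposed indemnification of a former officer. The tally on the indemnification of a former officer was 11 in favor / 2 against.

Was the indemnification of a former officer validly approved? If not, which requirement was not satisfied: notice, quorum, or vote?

Notice: 97 hours given; 96 required (97 ≥ 96). Satisfied.
Quorum: 15 present (interested directors count toward quorum); quorum is 15. Satisfied.
Vote: the indemnification of a former officer requires four-fifths of the disinterested directors present (15 − 2 = 13). 4/5 of 13 = 10.40, rounded up to 11, so 11 affirmative votes are needed; 11 voted in favor. Satisfied.

Valid — all requirements satisfied.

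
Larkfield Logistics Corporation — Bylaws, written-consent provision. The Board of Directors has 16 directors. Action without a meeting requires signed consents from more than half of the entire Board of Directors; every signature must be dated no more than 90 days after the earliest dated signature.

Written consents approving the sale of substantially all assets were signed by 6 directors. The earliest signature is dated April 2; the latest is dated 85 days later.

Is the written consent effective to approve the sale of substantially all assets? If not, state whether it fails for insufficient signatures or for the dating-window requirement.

Signatures required: more than half of 16 — a majority of 16 is 9, so 9 needed; 6 signed. Insufficient.
Dating window: the latest signature is 85 days after the earliest; the limit is 90 days. Within the window.

Not effective — insufficient signatures.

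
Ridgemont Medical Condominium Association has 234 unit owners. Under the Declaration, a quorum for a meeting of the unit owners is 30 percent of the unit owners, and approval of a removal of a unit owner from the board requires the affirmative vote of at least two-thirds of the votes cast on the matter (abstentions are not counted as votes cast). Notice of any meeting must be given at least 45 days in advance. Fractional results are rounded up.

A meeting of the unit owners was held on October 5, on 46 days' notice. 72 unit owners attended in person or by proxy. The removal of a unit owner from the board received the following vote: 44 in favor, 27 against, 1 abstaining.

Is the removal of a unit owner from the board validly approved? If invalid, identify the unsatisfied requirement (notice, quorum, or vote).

Notice: 46 days given; 45 required. Satisfied.
Quorum: 30% of 234 = 70.20, rounded up to 71; 72 present. Satisfied.
Vote: requires two-thirds of the votes cast (72 − 1 abstaining = 71); 2/3 of 71 = 47.33, rounded up to 48, so 48 needed; 44 in favor. Not satisfied.

Invalid — vote requirement not satisfied.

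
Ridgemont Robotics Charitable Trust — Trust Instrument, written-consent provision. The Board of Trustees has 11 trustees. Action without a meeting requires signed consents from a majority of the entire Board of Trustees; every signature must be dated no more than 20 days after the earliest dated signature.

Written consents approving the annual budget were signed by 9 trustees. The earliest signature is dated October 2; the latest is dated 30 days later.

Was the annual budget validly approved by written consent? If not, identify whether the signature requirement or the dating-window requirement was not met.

Signatures required: a majority of 11 — a majority of 11 is 6, so 6 needed; 9 signed. Sufficient.
Dating window: the latest signature is 30 days after the earliest; the limit is 20 days. Outside the window.

Not effective — dating-window requirement not satisfied.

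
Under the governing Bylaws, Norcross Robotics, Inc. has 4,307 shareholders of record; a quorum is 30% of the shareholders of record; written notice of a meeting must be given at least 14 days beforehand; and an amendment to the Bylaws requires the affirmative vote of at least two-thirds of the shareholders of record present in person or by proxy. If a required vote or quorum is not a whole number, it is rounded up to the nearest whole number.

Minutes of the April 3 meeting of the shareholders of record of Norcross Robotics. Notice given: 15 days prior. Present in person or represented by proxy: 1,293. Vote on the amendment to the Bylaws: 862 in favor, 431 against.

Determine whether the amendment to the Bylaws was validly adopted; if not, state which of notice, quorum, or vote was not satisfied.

Notice: 15 days given; 14 required. Satisfied.
Quorum: 30% of 4,307 = 1,292.10, rounded up to 1,293; 1,293 present. Satisfied.
Vote: requires two-thirds of those present (1,293); 2/3 of 1293 = 862, so 862 needed; 862 in favor. Satisfied.

Valid — all requirements satisfied.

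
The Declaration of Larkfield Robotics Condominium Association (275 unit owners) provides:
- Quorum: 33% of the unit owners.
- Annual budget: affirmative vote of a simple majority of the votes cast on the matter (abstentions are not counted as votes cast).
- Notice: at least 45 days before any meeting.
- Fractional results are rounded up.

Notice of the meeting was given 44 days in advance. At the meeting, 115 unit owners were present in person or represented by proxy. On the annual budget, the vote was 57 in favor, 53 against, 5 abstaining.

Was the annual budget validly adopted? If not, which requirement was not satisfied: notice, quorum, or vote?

Notice: 44 days given; 45 required. Not satisfied.
Quorum: 33% of 275 = 90.75, rounded up to 91; 115 present. Satisfied.
Vote: requires a majority of the votes cast (115 − 5 abstaining = 110); a majority of 110 is 56, so 56 needed; 57 in favor. Satisfied.

Invalid — notice requirement not satisfied.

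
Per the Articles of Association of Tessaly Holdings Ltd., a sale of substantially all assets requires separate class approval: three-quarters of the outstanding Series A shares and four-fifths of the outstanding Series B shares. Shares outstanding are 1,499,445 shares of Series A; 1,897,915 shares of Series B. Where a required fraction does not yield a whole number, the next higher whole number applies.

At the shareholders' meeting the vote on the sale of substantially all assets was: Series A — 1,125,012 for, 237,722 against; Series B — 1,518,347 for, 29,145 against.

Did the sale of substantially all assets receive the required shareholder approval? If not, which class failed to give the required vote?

Approved — every class gave the required vote.

Series A: 3/4 of 1499445 = 1124583.75, rounded up to 1124584; 1,124,584 required, 1,125,012 in favor — approved.
Series B: 4/5 of 1897915 = 1518332; 1,518,332 required, 1,518,347 in favor — approved.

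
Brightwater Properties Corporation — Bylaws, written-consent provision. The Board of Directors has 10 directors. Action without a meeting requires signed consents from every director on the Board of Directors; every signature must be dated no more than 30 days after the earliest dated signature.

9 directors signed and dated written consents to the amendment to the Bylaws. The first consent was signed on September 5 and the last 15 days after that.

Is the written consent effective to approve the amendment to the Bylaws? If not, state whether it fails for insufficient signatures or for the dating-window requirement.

Signatures required: all of 10 — unanimous means all 10, so 10 needed; 9 signed. Insufficient.
Dating window: the latest signature is 15 days after the earliest; the limit is 30 days. Within the window.

Not effective — insufficient signatures.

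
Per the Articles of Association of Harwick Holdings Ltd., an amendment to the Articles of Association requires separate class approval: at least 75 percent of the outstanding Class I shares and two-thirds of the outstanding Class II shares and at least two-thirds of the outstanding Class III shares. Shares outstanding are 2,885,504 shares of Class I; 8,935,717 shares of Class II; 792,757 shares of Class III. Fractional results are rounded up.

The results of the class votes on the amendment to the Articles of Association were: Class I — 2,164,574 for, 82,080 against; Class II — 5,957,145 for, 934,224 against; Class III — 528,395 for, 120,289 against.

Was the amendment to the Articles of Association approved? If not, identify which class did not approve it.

Class I: 3/4 of 2885504 = 2164128; 2,164,128 required, 2,164,574 in favor — approved.
Class II: 2/3 of 8935717 = 5957144.67, rounded up to 5957145; 5,957,145 required, 5,957,145 in favor — approved.
Class III: 2/3 of 792757 = 528504.67, rounded up to 528505; 528,505 required, 528,395 in favor — not approved.

Not approved — the Class III shares did not give the required vote.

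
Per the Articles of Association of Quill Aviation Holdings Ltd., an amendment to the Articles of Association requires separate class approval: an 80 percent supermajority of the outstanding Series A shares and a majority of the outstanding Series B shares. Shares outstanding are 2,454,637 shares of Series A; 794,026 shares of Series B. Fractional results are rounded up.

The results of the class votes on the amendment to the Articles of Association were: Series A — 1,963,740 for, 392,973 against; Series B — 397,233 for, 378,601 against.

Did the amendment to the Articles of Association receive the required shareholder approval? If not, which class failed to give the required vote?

Series A: 4/5 of 2454637 = 1963709.60, rounded up to 1963710; 1,963,710 required, 1,963,740 in favor — approved.
Series B: a majority of 794026 is 397014; 397,014 required, 397,233 in favor — approved.

Approved — every class gave the required vote.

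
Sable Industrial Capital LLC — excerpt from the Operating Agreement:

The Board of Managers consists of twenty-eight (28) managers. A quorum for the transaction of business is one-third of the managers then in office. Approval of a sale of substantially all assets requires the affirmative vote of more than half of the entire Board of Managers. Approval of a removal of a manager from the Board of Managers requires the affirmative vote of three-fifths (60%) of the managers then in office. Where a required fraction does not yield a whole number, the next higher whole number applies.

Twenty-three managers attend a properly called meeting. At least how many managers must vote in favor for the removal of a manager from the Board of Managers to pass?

17

The removal of a manager from the Board of Managers requires three-fifths of the managers then in office (28).
3/5 of 28 = 16.80, rounded up to 17.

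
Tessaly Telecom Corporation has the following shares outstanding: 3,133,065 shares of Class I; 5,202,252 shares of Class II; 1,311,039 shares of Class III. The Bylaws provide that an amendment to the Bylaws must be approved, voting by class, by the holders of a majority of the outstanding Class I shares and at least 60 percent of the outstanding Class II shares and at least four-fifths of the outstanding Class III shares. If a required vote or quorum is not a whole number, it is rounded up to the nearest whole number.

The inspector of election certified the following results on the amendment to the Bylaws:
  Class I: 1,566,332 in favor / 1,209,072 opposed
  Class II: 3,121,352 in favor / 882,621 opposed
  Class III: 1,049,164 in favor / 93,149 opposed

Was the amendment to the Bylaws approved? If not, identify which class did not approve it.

Class I: a majority of 3133065 is 1566533; 1,566,533 required, 1,566,332 in favor — not approved.
Class II: 3/5 of 5202252 = 3121351.20, rounded up to 3121352; 3,121,352 required, 3,121,352 in favor — approved.
Class III: 4/5 of 1311039 = 1048831.20, rounded up to 1048832; 1,048,832 required, 1,049,164 in favor — approved.

Not approved — the Class I shares did not give the required vote.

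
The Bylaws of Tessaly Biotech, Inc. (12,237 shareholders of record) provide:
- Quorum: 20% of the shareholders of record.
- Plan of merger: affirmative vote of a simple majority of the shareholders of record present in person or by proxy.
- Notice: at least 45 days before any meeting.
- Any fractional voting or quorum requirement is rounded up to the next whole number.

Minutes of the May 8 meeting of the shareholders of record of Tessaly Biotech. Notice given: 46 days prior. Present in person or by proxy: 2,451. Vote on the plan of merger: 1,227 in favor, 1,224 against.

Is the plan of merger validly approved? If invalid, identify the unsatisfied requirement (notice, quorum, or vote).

Notice: 46 days given; 45 required. Satisfied.
Quorum: 20% of 12,237 = 2,447.40, rounded up to 2,448; 2,451 present. Satisfied.
Vote: requires a majority of those present (2,451); a majority of 2451 is 1226, so 1,226 needed; 1,227 in favor. Satisfied.

Valid — all requirements satisfied.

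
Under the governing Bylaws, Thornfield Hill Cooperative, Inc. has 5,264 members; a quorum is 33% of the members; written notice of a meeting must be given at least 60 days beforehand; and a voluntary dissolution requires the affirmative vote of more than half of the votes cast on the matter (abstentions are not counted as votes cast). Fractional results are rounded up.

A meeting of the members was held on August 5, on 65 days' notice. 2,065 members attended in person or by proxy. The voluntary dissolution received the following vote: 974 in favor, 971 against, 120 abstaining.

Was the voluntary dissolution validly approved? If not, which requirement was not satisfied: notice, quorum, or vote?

Notice: 65 days given; 60 required. Satisfied.
Quorum: 33% of 5,264 = 1,737.12, rounded up to 1,738; 2,065 present. Satisfied.
Vote: requires a majority of the votes cast (2,065 − 120 abstaining = 1,945); a majority of 1945 is 973, so 973 needed; 974 in favor. Satisfied.

Valid — all requirements satisfied.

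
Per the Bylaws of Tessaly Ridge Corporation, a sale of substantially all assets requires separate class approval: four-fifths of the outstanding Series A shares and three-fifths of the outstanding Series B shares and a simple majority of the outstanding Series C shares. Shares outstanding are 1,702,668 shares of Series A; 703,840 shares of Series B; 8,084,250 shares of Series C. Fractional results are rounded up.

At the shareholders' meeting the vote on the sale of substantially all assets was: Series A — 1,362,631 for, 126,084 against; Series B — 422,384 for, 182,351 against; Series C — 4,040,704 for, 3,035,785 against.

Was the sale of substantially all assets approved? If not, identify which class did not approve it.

Series A: 4/5 of 1702668 = 1362134.40, rounded up to 1362135; 1,362,135 required, 1,362,631 in favor — approved.
Series B: 3/5 of 703840 = 422304; 422,304 required, 422,384 in favor — approved.
Series C: a majority of 8084250 is 4042126; 4,042,126 required, 4,040,704 in favor — not approved.

Not approved — the Series C shares did not give the required vote.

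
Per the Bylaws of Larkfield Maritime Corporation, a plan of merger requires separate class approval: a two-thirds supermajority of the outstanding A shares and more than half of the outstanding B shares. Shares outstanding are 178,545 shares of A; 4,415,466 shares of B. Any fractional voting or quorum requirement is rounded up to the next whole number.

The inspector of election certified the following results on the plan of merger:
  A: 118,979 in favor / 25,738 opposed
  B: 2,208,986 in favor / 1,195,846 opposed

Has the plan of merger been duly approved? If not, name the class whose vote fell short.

A: 2/3 of 178545 = 119030; 119,030 required, 118,979 in favor — not approved.
B: a majority of 4415466 is 2207734; 2,207,734 required, 2,208,986 in favor — approved.

Not approved — the A shares did not give the required vote.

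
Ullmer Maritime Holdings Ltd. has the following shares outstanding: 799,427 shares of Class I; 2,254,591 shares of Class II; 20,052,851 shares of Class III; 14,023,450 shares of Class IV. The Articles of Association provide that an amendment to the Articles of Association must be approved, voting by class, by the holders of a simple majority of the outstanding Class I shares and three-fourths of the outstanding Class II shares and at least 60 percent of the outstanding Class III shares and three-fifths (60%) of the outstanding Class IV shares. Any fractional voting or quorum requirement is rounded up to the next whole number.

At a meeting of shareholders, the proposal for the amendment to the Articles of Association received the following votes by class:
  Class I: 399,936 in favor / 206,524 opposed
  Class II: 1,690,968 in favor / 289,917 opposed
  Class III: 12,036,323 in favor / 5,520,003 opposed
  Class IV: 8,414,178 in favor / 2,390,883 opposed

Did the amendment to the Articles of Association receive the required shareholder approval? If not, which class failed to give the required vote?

Approved — every class gave the required vote.

Class I: a majority of 799427 is 399714; 399,714 required, 399,936 in favor — approved.
Class II: 3/4 of 2254591 = 1690943.25, rounded up to 1690944; 1,690,944 required, 1,690,968 in favor — approved.
Class III: 3/5 of 20052851 = 12031710.60, rounded up to 12031711; 12,031,711 required, 12,036,323 in favor — approved.
Class IV: 3/5 of 14023450 = 8414070; 8,414,070 required, 8,414,178 in favor — approved.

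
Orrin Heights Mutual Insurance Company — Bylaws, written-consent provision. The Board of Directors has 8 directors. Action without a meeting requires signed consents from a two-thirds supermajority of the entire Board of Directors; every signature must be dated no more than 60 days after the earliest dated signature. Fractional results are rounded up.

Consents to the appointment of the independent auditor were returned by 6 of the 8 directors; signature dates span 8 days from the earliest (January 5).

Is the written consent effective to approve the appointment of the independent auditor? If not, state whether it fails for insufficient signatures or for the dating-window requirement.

Effective — both the signature and dating-window requirements are satisfied.

Signatures required: a two-thirds supermajority of 8 — 2/3 of 8 = 5.33, rounded up to 6, so 6 needed; 6 signed. Sufficient.
Dating window: the latest signature is 8 days after the earliest; the limit is 60 days. Within the window.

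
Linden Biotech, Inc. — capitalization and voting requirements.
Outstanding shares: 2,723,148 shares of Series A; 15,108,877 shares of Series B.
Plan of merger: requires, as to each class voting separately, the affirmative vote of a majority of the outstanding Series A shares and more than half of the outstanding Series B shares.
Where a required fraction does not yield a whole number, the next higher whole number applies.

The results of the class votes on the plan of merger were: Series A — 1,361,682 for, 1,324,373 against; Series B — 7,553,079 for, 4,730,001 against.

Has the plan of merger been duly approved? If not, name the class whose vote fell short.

Not approved — the Series B shares did not give the required vote.

Series A: a majority of 2723148 is 1361575; 1,361,575 required, 1,361,682 in favor — approved.
Series B: a majority of 15108877 is 7554439; 7,554,439 required, 7,553,079 in favor — not approved.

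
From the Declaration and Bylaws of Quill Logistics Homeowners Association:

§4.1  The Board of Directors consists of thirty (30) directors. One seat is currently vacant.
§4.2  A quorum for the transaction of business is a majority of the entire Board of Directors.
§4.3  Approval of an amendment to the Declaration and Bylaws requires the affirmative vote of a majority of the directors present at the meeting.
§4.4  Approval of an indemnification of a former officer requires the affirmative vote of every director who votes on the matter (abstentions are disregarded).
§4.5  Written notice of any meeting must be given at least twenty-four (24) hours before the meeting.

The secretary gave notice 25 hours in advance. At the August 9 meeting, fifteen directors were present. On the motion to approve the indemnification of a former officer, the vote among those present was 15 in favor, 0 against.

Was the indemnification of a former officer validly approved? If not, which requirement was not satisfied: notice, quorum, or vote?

Invalid — quorum requirement not satisfied.

Notice: 25 hours given; 24 required (25 ≥ 24). Satisfied.
Quorum: 15 present; quorum is 16. Not satisfied.
Vote: the indemnification of a former officer requires the unanimous vote of the votes cast (15). Unanimous means all 15, so 15 affirmative votes are needed; 15 voted in favor. Satisfied. (Moot — without a quorum no business can be validly transacted.)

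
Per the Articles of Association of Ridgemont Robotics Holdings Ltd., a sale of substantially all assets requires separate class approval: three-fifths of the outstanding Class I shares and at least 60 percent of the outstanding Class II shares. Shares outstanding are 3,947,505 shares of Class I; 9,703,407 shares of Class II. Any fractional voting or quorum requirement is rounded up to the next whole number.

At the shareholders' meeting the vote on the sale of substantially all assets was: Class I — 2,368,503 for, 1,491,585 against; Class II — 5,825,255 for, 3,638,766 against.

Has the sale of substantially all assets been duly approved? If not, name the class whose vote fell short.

Class I: 3/5 of 3947505 = 2368503; 2,368,503 required, 2,368,503 in favor — approved.
Class II: 3/5 of 9703407 = 5822044.20, rounded up to 5822045; 5,822,045 required, 5,825,255 in favor — approved.

Approved — every class gave the required vote.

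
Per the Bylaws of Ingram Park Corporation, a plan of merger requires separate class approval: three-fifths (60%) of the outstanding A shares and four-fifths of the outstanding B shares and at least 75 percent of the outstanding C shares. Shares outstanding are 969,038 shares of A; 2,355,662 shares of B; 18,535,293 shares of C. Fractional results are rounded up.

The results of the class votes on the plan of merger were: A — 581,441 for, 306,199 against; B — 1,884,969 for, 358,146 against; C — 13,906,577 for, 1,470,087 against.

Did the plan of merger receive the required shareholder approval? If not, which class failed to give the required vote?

Approved — every class gave the required vote.

A: 3/5 of 969038 = 581422.80, rounded up to 581423; 581,423 required, 581,441 in favor — approved.
B: 4/5 of 2355662 = 1884529.60, rounded up to 1884530; 1,884,530 required, 1,884,969 in favor — approved.
C: 3/4 of 18535293 = 13901469.75, rounded up to 13901470; 13,901,470 required, 13,906,577 in favor — approved.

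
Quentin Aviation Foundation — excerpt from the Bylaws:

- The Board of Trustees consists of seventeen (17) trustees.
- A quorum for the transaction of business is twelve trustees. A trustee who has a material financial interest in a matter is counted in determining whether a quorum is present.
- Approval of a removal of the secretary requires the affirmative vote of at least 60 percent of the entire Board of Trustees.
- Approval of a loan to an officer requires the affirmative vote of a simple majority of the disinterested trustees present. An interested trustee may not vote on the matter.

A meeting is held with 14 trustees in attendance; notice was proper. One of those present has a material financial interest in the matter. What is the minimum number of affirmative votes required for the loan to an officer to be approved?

7

The loan to an officer requires a majority of the disinterested trustees present (14 − 1 = 13).
A majority of 13 is 7.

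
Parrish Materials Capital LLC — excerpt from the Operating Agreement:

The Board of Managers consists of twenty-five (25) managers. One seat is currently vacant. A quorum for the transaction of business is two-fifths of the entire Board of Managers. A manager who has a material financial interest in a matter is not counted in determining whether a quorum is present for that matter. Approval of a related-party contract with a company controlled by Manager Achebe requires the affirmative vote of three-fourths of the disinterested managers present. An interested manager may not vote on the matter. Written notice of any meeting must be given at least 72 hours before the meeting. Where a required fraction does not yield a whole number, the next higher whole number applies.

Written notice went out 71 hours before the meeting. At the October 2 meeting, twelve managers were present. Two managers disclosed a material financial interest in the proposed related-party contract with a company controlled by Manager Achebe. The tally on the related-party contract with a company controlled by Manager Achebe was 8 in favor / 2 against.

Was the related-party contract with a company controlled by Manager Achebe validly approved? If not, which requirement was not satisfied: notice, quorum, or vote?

Invalid — notice requirement not satisfied.

Notice: 71 hours given; 72 required (71 < 72). Not satisfied.
Quorum: 12 present, but the 2 interested managers do not count, leaving 10. Quorum is 10. Satisfied.
Vote: the related-party contract with a company controlled by Manager Achebe requires three-fourths of the disinterested managers present (12 − 2 = 10). 3/4 of 10 = 7.50, rounded up to 8, so 8 affirmative votes are needed; 8 voted in favor. Satisfied.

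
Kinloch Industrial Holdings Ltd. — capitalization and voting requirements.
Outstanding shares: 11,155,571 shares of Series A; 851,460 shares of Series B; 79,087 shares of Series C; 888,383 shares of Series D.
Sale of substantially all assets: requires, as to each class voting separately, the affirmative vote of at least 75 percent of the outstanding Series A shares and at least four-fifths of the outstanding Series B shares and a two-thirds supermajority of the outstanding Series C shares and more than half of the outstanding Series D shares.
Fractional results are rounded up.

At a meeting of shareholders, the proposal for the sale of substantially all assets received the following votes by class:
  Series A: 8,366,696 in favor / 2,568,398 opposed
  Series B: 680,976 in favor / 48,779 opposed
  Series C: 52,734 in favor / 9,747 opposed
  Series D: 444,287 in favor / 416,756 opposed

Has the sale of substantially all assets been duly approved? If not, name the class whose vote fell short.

Series A: 3/4 of 11155571 = 8366678.25, rounded up to 8366679; 8,366,679 required, 8,366,696 in favor — approved.
Series B: 4/5 of 851460 = 681168; 681,168 required, 680,976 in favor — not approved.
Series C: 2/3 of 79087 = 52724.67, rounded up to 52725; 52,725 required, 52,734 in favor — approved.
Series D: a majority of 888383 is 444192; 444,192 required, 444,287 in favor — approved.

Not approved — the Series B shares did not give the required vote.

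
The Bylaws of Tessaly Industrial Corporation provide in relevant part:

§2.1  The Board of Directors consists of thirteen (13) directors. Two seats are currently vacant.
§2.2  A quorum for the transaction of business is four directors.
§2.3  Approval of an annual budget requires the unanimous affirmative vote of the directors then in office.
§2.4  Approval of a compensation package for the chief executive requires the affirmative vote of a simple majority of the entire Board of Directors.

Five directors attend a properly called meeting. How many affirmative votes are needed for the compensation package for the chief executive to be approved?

7

The compensation package for the chief executive requires a majority of the entire Board of Directors (13).
A majority of 13 is 7.
(Only 5 can vote, so the compensation package for the chief executive cannot pass at this meeting, but the required vote is still 7.)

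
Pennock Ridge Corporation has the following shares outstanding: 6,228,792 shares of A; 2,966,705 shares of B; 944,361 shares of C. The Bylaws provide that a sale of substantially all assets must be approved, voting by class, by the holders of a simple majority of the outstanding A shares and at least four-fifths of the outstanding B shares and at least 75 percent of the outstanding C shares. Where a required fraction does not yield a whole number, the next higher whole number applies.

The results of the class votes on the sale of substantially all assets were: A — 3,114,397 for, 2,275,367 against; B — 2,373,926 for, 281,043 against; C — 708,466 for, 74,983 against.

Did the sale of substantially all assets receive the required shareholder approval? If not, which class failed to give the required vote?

Approved — every class gave the required vote.

A: a majority of 6228792 is 3114397; 3,114,397 required, 3,114,397 in favor — approved.
B: 4/5 of 2966705 = 2373364; 2,373,364 required, 2,373,926 in favor — approved.
C: 3/4 of 944361 = 708270.75, rounded up to 708271; 708,271 required, 708,466 in favor — approved.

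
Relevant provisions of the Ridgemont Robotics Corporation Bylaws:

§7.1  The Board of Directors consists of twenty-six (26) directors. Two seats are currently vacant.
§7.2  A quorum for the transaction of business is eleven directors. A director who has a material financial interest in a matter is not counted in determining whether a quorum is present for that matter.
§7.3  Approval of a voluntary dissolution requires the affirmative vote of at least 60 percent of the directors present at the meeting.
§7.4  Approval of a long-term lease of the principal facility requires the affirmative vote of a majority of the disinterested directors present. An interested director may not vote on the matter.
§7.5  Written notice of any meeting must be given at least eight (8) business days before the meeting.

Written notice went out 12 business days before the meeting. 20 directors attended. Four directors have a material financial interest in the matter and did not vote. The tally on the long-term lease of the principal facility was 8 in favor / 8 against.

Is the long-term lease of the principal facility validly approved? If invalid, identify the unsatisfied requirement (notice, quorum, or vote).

Notice: 12 business days given; 8 required (12 ≥ 8). Satisfied.
Quorum: 20 present, but the 4 interested directors do not count, leaving 16. Quorum is 11. Satisfied.
Vote: the long-term lease of the principal facility requires a majority of the disinterested directors present (20 − 4 = 16). A majority of 16 is 9, so 9 affirmative votes are needed; 8 voted in favor. Not satisfied.

Invalid — vote requirement not satisfied.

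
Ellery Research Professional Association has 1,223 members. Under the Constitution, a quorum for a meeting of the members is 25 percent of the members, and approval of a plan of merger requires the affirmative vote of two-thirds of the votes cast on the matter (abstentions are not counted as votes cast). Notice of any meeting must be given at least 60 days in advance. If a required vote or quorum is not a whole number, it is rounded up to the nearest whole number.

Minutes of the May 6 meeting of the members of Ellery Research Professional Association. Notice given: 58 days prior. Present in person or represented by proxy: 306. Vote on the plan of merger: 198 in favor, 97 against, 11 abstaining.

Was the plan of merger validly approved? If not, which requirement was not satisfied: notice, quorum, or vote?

Notice: 58 days given; 60 required. Not satisfied.
Quorum: 25% of 1,223 = 305.75, rounded up to 306; 306 present. Satisfied.
Vote: requires two-thirds of the votes cast (306 − 11 abstaining = 295); 2/3 of 295 = 196.67, rounded up to 197, so 197 needed; 198 in favor. Satisfied.

Invalid — notice requirement not satisfied.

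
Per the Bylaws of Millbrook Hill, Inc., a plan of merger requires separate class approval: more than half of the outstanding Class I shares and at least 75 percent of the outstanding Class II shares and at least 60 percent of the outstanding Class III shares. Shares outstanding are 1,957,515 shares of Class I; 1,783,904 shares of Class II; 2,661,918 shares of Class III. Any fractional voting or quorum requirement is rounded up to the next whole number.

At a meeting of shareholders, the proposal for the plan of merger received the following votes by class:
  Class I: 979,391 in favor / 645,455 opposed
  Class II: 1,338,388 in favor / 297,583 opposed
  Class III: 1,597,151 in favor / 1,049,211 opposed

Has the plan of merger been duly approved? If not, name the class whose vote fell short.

Class I: a majority of 1957515 is 978758; 978,758 required, 979,391 in favor — approved.
Class II: 3/4 of 1783904 = 1337928; 1,337,928 required, 1,338,388 in favor — approved.
Class III: 3/5 of 2661918 = 1597150.80, rounded up to 1597151; 1,597,151 required, 1,597,151 in favor — approved.

Approved — every class gave the required vote.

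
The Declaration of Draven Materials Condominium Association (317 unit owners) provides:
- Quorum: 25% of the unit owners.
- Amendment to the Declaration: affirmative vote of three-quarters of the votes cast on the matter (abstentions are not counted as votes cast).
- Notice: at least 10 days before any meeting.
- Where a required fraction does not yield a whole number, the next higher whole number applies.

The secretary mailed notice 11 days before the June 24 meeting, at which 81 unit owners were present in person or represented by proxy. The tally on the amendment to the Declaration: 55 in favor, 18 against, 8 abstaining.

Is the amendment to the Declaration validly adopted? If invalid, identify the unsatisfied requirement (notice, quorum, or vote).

Valid — all requirements satisfied.

Notice: 11 days given; 10 required. Satisfied.
Quorum: 25% of 317 = 79.25, rounded up to 80; 81 present. Satisfied.
Vote: requires three-fourths of the votes cast (81 − 8 abstaining = 73); 3/4 of 73 = 54.75, rounded up to 55, so 55 needed; 55 in favor. Satisfied.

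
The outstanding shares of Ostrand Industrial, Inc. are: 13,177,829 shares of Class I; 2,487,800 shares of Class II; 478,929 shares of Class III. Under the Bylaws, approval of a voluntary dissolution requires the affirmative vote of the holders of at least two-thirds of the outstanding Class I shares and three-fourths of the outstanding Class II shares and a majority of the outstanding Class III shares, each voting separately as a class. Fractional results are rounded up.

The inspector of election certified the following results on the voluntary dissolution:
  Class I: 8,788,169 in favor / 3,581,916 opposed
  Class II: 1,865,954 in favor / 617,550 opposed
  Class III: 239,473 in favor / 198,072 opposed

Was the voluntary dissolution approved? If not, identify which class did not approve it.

Class I: 2/3 of 13177829 = 8785219.33, rounded up to 8785220; 8,785,220 required, 8,788,169 in favor — approved.
Class II: 3/4 of 2487800 = 1865850; 1,865,850 required, 1,865,954 in favor — approved.
Class III: a majority of 478929 is 239465; 239,465 required, 239,473 in favor — approved.

Approved — every class gave the required vote.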